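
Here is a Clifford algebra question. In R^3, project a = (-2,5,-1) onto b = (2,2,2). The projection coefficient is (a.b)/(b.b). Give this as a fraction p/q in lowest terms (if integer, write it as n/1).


Projection coefficient = (a . b) / (b . b)
a . b = (-2)*2 + 5*2 + (-1)*2
= -4 + 10 + (-2) = 4
b . b = 2^2 + 2^2 + 2^2
= 4 + 4 + 4 = 12
Coefficient = 4/12
In lowest terms: 1/3


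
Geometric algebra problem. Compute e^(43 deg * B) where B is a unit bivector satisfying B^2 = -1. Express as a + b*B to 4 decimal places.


For a unit bivector B with B^2 = -1, the exponential series gives
e^(theta*B) = cos(theta) + sin(theta)*B (the GA analogue of Euler's formula).
theta = 43 degrees = 0.750492 rad
cos(43 deg) = 0.7314
sin(43 deg) = 0.6820
exp(theta*B) = 0.7314 + 0.6820*B


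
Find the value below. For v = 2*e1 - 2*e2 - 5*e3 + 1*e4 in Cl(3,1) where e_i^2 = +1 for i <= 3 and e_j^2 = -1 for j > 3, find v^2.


v^2 = sum of c_i^2 * e_i^2
Positive signature terms (e_i^2 = +1): 2^2 + (-2)^2 + (-5)^2 = 33
Negative signature terms (e_j^2 = -1): 1^2 = 1
v^2 = 33 - 1 = 32


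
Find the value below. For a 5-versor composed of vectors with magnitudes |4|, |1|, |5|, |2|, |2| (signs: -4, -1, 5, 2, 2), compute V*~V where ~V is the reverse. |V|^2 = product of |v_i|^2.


Each vector v_i has |v_i|^2 = s_i^2
Squared scales: (-4)^2 = 16, (-1)^2 = 1, 5^2 = 25, 2^2 = 4, 2^2 = 4
|V|^2 = 16 * 1 * 25 * 4 * 4
= 6400


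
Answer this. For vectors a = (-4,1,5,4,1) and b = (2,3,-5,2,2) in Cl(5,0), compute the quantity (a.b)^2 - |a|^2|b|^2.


a . b = (-4)*2 + 1*3 + 5*(-5) + 4*2 + 1*2
= -8 + 3 + (-25) + 8 + 2 = -20
|a|^2 = (-4)^2 + 1^2 + 5^2 + 4^2 + 1^2 = 59
|b|^2 = 2^2 + 3^2 + (-5)^2 + 2^2 + 2^2 = 46
(a.b)^2 = (-20)^2 = 400
|a|^2 * |b|^2 = 59 * 46 = 2714
Result = 400 - 2714 = -2314


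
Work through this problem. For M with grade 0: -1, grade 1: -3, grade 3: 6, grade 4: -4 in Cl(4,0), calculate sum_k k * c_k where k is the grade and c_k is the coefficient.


Grade-weighted sum = sum of grade_k * coefficient_k
0*(-1) = 0
1*(-3) = -3
3*6 = 18
4*(-4) = -16
Total = 0 + (-3) + 18 + (-16) = -1


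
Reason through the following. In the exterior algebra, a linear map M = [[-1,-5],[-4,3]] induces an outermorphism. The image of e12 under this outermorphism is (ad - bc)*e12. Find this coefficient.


The outermorphism of a linear map f sends e1^e2 to f(e1)^f(e2).
f(e1) = -1*e1 - 4*e2
f(e2) = -5*e1 + 3*e2
f(e1) ^ f(e2) = (-1*e1 - 4*e2) ^ (-5*e1 + 3*e2)
= (-1)*3*e12 + (-4)*(-5)*e21
= (-3 - 20)*e12
= -23*e12
Coefficient = -23


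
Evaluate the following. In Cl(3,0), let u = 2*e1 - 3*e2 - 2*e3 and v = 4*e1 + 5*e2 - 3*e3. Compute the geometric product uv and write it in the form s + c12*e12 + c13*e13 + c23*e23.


In Cl(3,0): e_i^2 = 1, e_ie_j = -e_je_i for i != j.
Scalar part = u . v = 2*4 + (-3)*5 + (-2)*(-3)
= 8 + (-15) + 6 = -1
e12 coeff = 2*5 - (-3)*4 = 10 - (-12) = 22
e13 coeff = 2*(-3) - (-2)*4 = -6 - (-8) = 2
e23 coeff = (-3)*(-3) - (-2)*5 = 9 - (-10) = 19
uv = -1 + 22*e12 + 2*e13 + 19*e23


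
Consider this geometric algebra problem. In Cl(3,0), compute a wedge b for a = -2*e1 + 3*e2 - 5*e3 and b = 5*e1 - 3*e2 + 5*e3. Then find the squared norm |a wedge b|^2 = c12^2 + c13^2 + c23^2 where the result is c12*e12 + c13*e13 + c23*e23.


a wedge b = (a1*b2 - a2*b1)*e12 + (a1*b3 - a3*b1)*e13 + (a2*b3 - a3*b2)*e23
e12 coeff: (-2)*(-3) - 3*5 = 6 - 15 = -9
e13 coeff: (-2)*5 - (-5)*5 = -10 - (-25) = 15
e23 coeff: 3*5 - (-5)*(-3) = 15 - 15 = 0
|a wedge b|^2 = (-9)^2 + 15^2 + 0^2
= 81 + 225 + 0
= 306


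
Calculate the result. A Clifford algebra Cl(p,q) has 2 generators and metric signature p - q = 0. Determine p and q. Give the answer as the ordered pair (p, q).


We need p + q = 2 and p - q = 0.
Adding: 2p = 2 + 0 = 2, so p = 1.
Then q = 2 - 1 = 1.
(p, q) = (1, 1)


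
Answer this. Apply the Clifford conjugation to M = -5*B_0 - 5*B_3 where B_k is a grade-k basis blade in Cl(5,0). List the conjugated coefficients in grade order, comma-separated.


Clifford conjugate sign for grade k: (-1)^(k(k+1)/2)
Grade 0: (-1)^(0*1/2) = (-1)^0 = 1, coeff -5 -> -5
Grade 3: (-1)^(3*4/2) = (-1)^6 = 1, coeff -5 -> -5
Conjugated coefficients: -5, -5


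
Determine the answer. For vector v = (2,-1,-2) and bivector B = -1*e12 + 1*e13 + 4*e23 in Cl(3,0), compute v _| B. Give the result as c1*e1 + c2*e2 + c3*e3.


Left contraction v _| B = <vB>_1 (grade-1 part of the geometric product vB).
Using e1_|e12 = e2, e2_|e12 = -e1, e1_|e13 = e3, e3_|e13 = -e1, e2_|e23 = e3, e3_|e23 = -e2:
e1 coeff: -v2*b12 - v3*b13 = -(-1)*(-1) - (-2)*(1) = 1
e2 coeff: v1*b12 - v3*b23 = (2)*(-1) - (-2)*(4) = 6
e3 coeff: v1*b13 + v2*b23 = (2)*(1) + (-1)*(4) = -2
v _| B = 1*e1 + 6*e2 - 2*e3


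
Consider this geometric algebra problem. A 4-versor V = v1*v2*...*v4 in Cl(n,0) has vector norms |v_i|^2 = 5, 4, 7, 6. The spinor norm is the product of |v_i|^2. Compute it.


Spinor norm N(V) = |v1|^2 * |v2|^2 * ... * |v4|^2
= 5 * 4 * 7 * 6
Running product: 5, 20, 140, 840
N(V) = 840


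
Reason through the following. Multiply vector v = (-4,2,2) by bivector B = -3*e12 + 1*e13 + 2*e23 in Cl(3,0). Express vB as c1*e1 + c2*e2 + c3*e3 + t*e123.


vB has grade-1 (vector) and grade-3 (trivector) parts: vB = (v _| B) + (v ^ B).
Vector part <vB>_1:
  e1: -v2*b12 - v3*b13 = -(2)*(-3) - (2)*(1) = 4
  e2: v1*b12 - v3*b23 = (-4)*(-3) - (2)*(2) = 8
  e3: v1*b13 + v2*b23 = (-4)*(1) + (2)*(2) = 0
Trivector part <vB>_3:
  e123: v1*b23 - v2*b13 + v3*b12 = (-4)*(2) - (2)*(1) + (2)*(-3) = -16
vB = 4*e1 + 8*e2 + 0*e3 - 16*e123


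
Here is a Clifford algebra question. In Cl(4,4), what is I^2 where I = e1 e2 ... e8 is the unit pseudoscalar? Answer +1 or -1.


The pseudoscalar I = e1...e_n (product of all n generators) of Cl(p,q) satisfies I^2 = (-1)^(q + n(n-1)/2).
p = 4, q = 4, n = p + q = 8
n(n-1)/2 = 8 * 7 / 2 = 28
Exponent = q + n(n-1)/2 = 4 + 28 = 32
I^2 = (-1)^32 = +1


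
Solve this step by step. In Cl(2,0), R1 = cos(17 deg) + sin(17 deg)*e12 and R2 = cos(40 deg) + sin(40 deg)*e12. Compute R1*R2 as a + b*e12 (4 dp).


Same-plane rotors commute and their half-angles add:
R1*R2 = cos(a1 + a2) + sin(a1 + a2)*e12.
a1 + a2 = 17 + 40 = 57 deg
cos(57 deg) = 0.5446
sin(57 deg) = 0.8387
R1*R2 = 0.5446 + 0.8387*e12


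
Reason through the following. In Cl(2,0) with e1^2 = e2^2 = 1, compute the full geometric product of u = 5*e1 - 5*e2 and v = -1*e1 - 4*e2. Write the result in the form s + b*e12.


Expand: (5*e1 - 5*e2)(-1*e1 - 4*e2)
= 5*(-1)*e1e1 + 5*(-4)*e1e2 + (-5)*(-1)*e2e1 + (-5)*(-4)*e2e2
Using e1^2 = e2^2 = 1, e2e1 = -e1e2:
Scalar part s = 5*(-1) + (-5)*(-4) = -5 + 20 = 15
Bivector part b = 5*(-4) - (-5)*(-1) = -20 - 5 = -25
uv = 15 - 25*e12


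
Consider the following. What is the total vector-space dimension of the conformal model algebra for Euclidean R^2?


The conformal model of R^2 uses Cl(3,1): the 2 Euclidean generators plus two extra orthogonal generators e+ (e+^2 = +1) and e- (e-^2 = -1), from which the null vectors e0, einf are built.
Number of generators m = 2 + 2 = 4.
dim Cl(p,q) = 2^m = 2^4 = 16


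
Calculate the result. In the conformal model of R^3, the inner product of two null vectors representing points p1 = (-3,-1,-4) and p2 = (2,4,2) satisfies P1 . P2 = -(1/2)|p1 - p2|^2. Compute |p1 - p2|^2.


p1 - p2 = (-5, -5, -6)
|p1 - p2|^2 = (-5)^2 + (-5)^2 + (-6)^2
= 25 + 25 + 36
= 86


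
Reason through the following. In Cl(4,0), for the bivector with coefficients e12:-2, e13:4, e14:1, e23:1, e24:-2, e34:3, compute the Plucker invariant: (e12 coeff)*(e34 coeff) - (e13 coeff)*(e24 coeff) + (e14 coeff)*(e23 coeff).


Plucker relation: af - be + cd
a*f = (-2)*3 = -6
b*e = 4*(-2) = -8
c*d = 1*1 = 1
af - be + cd = -6 - (-8) + 1
= 3


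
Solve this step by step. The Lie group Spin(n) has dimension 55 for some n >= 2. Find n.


dim Spin(n) = dim so(n) = n(n-1)/2.
Solve n(n-1)/2 = 55, i.e. n^2 - n - 110 = 0.
Discriminant = 1 + 8*55 = 441
n = (1 + sqrt(441))/2 = (1 + 21)/2 = 11


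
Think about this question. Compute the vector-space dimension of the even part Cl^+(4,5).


Even subalgebra dimension = 2^(n-1)
n = 4 + 5 = 9
2^(9 - 1) = 2^8 = 256
Verification: sum of C(9,k) for even k = 1 + 36 + 126 + 84 + 9 = 256
Result = 256


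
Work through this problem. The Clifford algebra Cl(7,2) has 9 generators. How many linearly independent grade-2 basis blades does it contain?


Number of grade-k basis blades in Cl(p,q) with n = p + q is C(n, k).
n = 7 + 2 = 9
C(9, 2) = 9! / (2! * 7!)
= 362880 / (2 * 5040)
= 36


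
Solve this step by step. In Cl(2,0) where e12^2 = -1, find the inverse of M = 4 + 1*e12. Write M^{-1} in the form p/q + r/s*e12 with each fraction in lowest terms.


M = 4 + 1*e12, where e12^2 = -1.
Since M commutes with its reverse ~M = a - b*e12, M * ~M = a^2 - b^2*e12^2 = a^2 + b^2.
So M^{-1} = ~M / (a^2 + b^2) = (a - b*e12)/(a^2 + b^2).
a^2 + b^2 = 16 + 1 = 17
Scalar part = 4/17 = 4/17
Bivector coeff = -1/17 = -1/17
M^{-1} = 4/17 - 1/17*e12


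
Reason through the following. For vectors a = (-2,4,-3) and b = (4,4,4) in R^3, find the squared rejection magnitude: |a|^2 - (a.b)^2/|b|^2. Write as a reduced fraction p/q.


|a|^2 = (-2)^2 + 4^2 + (-3)^2 = 29
|b|^2 = 4^2 + 4^2 + 4^2 = 48
a . b = (-2)*4 + 4*4 + (-3)*4 = -4
(a.b)^2 = (-4)^2 = 16
|rej|^2 = 29 - 16/48
= (1392 - 16)/48
= 1376/48
In lowest terms: 86/3


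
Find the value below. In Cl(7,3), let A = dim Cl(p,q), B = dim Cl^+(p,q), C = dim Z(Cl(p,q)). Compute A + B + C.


n = 7 + 3 = 10
Total dim = 2^10 = 1024
Even subalgebra dim = 2^9 = 512
n is even, so center dim = 1
Sum = 1024 + 512 + 1 = 1537


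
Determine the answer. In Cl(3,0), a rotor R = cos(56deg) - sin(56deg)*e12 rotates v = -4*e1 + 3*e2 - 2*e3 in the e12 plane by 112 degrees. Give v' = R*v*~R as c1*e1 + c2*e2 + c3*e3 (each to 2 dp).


Rotor R = cos(56deg) - sin(56deg)*e12
Rotation angle theta = 2 * 56 = 112 degrees in the e12 plane (e1 -> e2).
The component perpendicular to the plane (e3) is invariant: v'_3 = v3 = -2.00
cos(112deg) = -0.3746, sin(112deg) = 0.9272
v'_1 = v1*cos(theta) - v2*sin(theta) = -4*(-0.3746) - 3*0.9272 = -1.28
v'_2 = v1*sin(theta) + v2*cos(theta) = -4*0.9272 + 3*(-0.3746) = -4.83
v' = -1.28*e1 - 4.83*e2 - 2.00*e3


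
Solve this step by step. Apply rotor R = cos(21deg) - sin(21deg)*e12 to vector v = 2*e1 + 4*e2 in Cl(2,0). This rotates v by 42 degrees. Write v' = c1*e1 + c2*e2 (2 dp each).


Rotor R = cos(21deg) - sin(21deg)*e12
Rotation angle theta = 2 * 21 = 42 degrees
v' = R*v*~R rotates v by theta.
cos(42deg) = 0.7431, sin(42deg) = 0.6691
v'_1 = 2*cos(42deg) - 4*sin(42deg)
= 2*0.7431 - 4*0.6691
= -1.19
v'_2 = 2*sin(42deg) + 4*cos(42deg)
= 2*0.6691 + 4*0.7431
= 4.31
v' = -1.19*e1 + 4.31*e2


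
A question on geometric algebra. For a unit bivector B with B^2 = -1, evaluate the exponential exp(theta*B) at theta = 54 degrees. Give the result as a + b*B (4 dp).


For a unit bivector B with B^2 = -1, the exponential series gives
e^(theta*B) = cos(theta) + sin(theta)*B (the GA analogue of Euler's formula).
theta = 54 degrees = 0.942478 rad
cos(54 deg) = 0.5878
sin(54 deg) = 0.8090
exp(theta*B) = 0.5878 + 0.8090*B


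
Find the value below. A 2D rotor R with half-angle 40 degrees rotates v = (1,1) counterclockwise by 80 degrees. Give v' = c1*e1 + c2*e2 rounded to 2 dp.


Rotor R = cos(40deg) - sin(40deg)*e12
Rotation angle theta = 2 * 40 = 80 degrees
v' = R*v*~R rotates v by theta.
cos(80deg) = 0.1736, sin(80deg) = 0.9848
v'_1 = 1*cos(80deg) - 1*sin(80deg)
= 1*0.1736 - 1*0.9848
= -0.81
v'_2 = 1*sin(80deg) + 1*cos(80deg)
= 1*0.9848 + 1*0.1736
= 1.16
v' = -0.81*e1 + 1.16*e2


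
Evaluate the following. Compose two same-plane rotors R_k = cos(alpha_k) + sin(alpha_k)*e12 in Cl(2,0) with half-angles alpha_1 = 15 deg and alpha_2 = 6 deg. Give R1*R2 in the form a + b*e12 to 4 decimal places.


Same-plane rotors commute and their half-angles add:
R1*R2 = cos(a1 + a2) + sin(a1 + a2)*e12.
a1 + a2 = 15 + 6 = 21 deg
cos(21 deg) = 0.9336
sin(21 deg) = 0.3584
R1*R2 = 0.9336 + 0.3584*e12


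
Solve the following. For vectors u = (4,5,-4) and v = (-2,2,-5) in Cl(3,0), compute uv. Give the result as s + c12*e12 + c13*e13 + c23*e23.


In Cl(3,0): e_i^2 = 1, e_ie_j = -e_je_i for i != j.
Scalar part = u . v = 4*(-2) + 5*2 + (-4)*(-5)
= -8 + 10 + 20 = 22
e12 coeff = 4*2 - 5*(-2) = 8 - (-10) = 18
e13 coeff = 4*(-5) - (-4)*(-2) = -20 - 8 = -28
e23 coeff = 5*(-5) - (-4)*2 = -25 - (-8) = -17
uv = 22 + 18*e12 - 28*e13 - 17*e23


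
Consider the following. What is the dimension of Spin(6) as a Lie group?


Spin(n) double-covers SO(n); both have Lie algebra so(n) of dimension n(n-1)/2.
n = 6
n(n-1) = 6 * 5 = 30
dim Spin(6) = 30/2 = 15


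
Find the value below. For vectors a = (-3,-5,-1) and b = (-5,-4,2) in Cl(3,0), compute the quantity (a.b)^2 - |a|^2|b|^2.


a . b = (-3)*(-5) + (-5)*(-4) + (-1)*2
= 15 + 20 + (-2) = 33
|a|^2 = (-3)^2 + (-5)^2 + (-1)^2 = 35
|b|^2 = (-5)^2 + (-4)^2 + 2^2 = 45
(a.b)^2 = 33^2 = 1089
|a|^2 * |b|^2 = 35 * 45 = 1575
Result = 1089 - 1575 = -486


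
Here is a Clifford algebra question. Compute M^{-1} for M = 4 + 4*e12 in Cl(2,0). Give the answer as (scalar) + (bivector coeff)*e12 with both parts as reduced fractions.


M = 4 + 4*e12, where e12^2 = -1.
Since M commutes with its reverse ~M = a - b*e12, M * ~M = a^2 - b^2*e12^2 = a^2 + b^2.
So M^{-1} = ~M / (a^2 + b^2) = (a - b*e12)/(a^2 + b^2).
a^2 + b^2 = 16 + 16 = 32
Scalar part = 4/32 = 1/8
Bivector coeff = -4/32 = -1/8
M^{-1} = 1/8 - 1/8*e12


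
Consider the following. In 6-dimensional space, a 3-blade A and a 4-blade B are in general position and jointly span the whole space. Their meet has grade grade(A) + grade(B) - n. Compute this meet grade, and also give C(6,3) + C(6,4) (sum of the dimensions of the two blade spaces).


Meet grade = grade(A) + grade(B) - n
= 3 + 4 - 6 = 1
C(6,3) = 20
C(6,4) = 15
dim_A + dim_B = 20 + 15 = 35


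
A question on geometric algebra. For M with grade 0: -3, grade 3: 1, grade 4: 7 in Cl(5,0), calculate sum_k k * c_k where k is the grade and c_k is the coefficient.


Grade-weighted sum = sum of grade_k * coefficient_k
0*(-3) = 0
3*1 = 3
4*7 = 28
Total = 0 + 3 + 28 = 31


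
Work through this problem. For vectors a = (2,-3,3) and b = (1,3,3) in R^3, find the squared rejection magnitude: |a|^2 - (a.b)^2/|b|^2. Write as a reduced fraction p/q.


|a|^2 = 2^2 + (-3)^2 + 3^2 = 22
|b|^2 = 1^2 + 3^2 + 3^2 = 19
a . b = 2*1 + (-3)*3 + 3*3 = 2
(a.b)^2 = 2^2 = 4
|rej|^2 = 22 - 4/19
= (418 - 4)/19
= 414/19
In lowest terms: 414/19


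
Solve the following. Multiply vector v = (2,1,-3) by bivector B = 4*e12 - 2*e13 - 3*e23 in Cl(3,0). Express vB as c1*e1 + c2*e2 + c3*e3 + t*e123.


vB has grade-1 (vector) and grade-3 (trivector) parts: vB = (v _| B) + (v ^ B).
Vector part <vB>_1:
  e1: -v2*b12 - v3*b13 = -(1)*(4) - (-3)*(-2) = -10
  e2: v1*b12 - v3*b23 = (2)*(4) - (-3)*(-3) = -1
  e3: v1*b13 + v2*b23 = (2)*(-2) + (1)*(-3) = -7
Trivector part <vB>_3:
  e123: v1*b23 - v2*b13 + v3*b12 = (2)*(-3) - (1)*(-2) + (-3)*(4) = -16
vB = -10*e1 - 1*e2 - 7*e3 - 16*e123


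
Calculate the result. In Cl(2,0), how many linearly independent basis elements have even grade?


Even subalgebra dimension = 2^(n-1)
n = 2 + 0 = 2
2^(2 - 1) = 2^1 = 2
Verification: sum of C(2,k) for even k = 1 + 1 = 2
Result = 2


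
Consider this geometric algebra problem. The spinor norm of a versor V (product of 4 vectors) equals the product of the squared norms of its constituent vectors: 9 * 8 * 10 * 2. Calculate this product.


Spinor norm N(V) = |v1|^2 * |v2|^2 * ... * |v4|^2
= 9 * 8 * 10 * 2
Running product: 9, 72, 720, 1440
N(V) = 1440


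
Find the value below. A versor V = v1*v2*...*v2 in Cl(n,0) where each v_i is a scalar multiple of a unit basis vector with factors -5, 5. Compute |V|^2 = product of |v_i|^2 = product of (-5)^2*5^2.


Each vector v_i has |v_i|^2 = s_i^2
Squared scales: (-5)^2 = 25, 5^2 = 25
|V|^2 = 25 * 25
= 625


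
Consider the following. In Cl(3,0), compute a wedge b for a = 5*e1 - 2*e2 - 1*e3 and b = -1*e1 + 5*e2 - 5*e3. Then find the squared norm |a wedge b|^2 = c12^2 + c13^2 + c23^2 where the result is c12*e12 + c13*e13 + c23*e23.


a wedge b = (a1*b2 - a2*b1)*e12 + (a1*b3 - a3*b1)*e13 + (a2*b3 - a3*b2)*e23
e12 coeff: 5*5 - (-2)*(-1) = 25 - 2 = 23
e13 coeff: 5*(-5) - (-1)*(-1) = -25 - 1 = -26
e23 coeff: (-2)*(-5) - (-1)*5 = 10 - (-5) = 15
|a wedge b|^2 = 23^2 + (-26)^2 + 15^2
= 529 + 676 + 225
= 1430


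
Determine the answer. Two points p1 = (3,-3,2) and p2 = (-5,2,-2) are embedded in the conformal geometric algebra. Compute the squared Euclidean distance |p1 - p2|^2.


p1 - p2 = (8, -5, 4)
|p1 - p2|^2 = 8^2 + (-5)^2 + 4^2
= 64 + 25 + 16
= 105


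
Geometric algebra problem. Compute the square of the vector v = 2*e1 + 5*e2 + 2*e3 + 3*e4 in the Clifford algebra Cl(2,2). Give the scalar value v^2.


v^2 = sum of c_i^2 * e_i^2
Positive signature terms (e_i^2 = +1): 2^2 + 5^2 = 29
Negative signature terms (e_j^2 = -1): 2^2 + 3^2 = 13
v^2 = 29 - 13 = 16


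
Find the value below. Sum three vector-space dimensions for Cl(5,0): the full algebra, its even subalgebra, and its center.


n = 5 + 0 = 5
Total dim = 2^5 = 32
Even subalgebra dim = 2^4 = 16
n is odd, so center dim = 2
Sum = 32 + 16 + 2 = 50


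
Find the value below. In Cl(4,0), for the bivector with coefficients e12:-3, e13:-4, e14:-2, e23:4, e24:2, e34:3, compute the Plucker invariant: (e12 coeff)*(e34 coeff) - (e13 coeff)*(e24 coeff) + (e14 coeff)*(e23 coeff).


Plucker relation: af - be + cd
a*f = (-3)*3 = -9
b*e = (-4)*2 = -8
c*d = (-2)*4 = -8
af - be + cd = -9 - (-8) + (-8)
= -9


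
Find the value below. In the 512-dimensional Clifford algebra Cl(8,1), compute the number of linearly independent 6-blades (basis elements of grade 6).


Number of grade-k basis blades in Cl(p,q) with n = p + q is C(n, k).
n = 8 + 1 = 9
C(9, 6) = 9! / (6! * 3!)
= 362880 / (720 * 6)
= 84


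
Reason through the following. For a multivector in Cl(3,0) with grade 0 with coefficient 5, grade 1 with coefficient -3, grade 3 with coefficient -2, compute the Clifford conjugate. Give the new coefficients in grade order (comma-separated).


Clifford conjugate sign for grade k: (-1)^(k(k+1)/2)
Grade 0: (-1)^(0*1/2) = (-1)^0 = 1, coeff 5 -> 5
Grade 1: (-1)^(1*2/2) = (-1)^1 = -1, coeff -3 -> 3
Grade 3: (-1)^(3*4/2) = (-1)^6 = 1, coeff -2 -> -2
Conjugated coefficients: 5, 3, -2


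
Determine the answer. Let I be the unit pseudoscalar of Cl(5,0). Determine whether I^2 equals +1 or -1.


The pseudoscalar I = e1...e_n (product of all n generators) of Cl(p,q) satisfies I^2 = (-1)^(q + n(n-1)/2).
p = 5, q = 0, n = p + q = 5
n(n-1)/2 = 5 * 4 / 2 = 10
Exponent = q + n(n-1)/2 = 0 + 10 = 10
I^2 = (-1)^10 = +1


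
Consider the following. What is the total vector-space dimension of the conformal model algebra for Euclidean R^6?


The conformal model of R^6 uses Cl(7,1): the 6 Euclidean generators plus two extra orthogonal generators e+ (e+^2 = +1) and e- (e-^2 = -1), from which the null vectors e0, einf are built.
Number of generators m = 6 + 2 = 8.
dim Cl(p,q) = 2^m = 2^8 = 256


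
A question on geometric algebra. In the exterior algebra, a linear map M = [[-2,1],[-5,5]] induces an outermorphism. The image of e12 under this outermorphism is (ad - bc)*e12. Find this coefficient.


The outermorphism of a linear map f sends e1^e2 to f(e1)^f(e2).
f(e1) = -2*e1 - 5*e2
f(e2) = 1*e1 + 5*e2
f(e1) ^ f(e2) = (-2*e1 - 5*e2) ^ (1*e1 + 5*e2)
= (-2)*5*e12 + (-5)*1*e21
= (-10 - (-5))*e12
= -5*e12
Coefficient = -5


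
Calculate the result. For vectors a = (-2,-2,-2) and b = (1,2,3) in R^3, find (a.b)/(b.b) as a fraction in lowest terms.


Projection coefficient = (a . b) / (b . b)
a . b = (-2)*1 + (-2)*2 + (-2)*3
= -2 + (-4) + (-6) = -12
b . b = 1^2 + 2^2 + 3^2
= 1 + 4 + 9 = 14
Coefficient = -12/14
In lowest terms: -6/7


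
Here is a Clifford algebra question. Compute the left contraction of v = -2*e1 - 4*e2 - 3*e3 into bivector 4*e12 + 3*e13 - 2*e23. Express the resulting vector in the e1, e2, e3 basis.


Left contraction v _| B = <vB>_1 (grade-1 part of the geometric product vB).
Using e1_|e12 = e2, e2_|e12 = -e1, e1_|e13 = e3, e3_|e13 = -e1, e2_|e23 = e3, e3_|e23 = -e2:
e1 coeff: -v2*b12 - v3*b13 = -(-4)*(4) - (-3)*(3) = 25
e2 coeff: v1*b12 - v3*b23 = (-2)*(4) - (-3)*(-2) = -14
e3 coeff: v1*b13 + v2*b23 = (-2)*(3) + (-4)*(-2) = 2
v _| B = 25*e1 - 14*e2 + 2*e3


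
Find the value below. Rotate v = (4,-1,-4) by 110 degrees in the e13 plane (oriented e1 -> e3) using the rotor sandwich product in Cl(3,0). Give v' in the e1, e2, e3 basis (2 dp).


Rotor R = cos(55deg) - sin(55deg)*e13
Rotation angle theta = 2 * 55 = 110 degrees in the e13 plane (e1 -> e3).
The component perpendicular to the plane (e2) is invariant: v'_2 = v2 = -1.00
cos(110deg) = -0.3420, sin(110deg) = 0.9397
v'_1 = v1*cos(theta) - v3*sin(theta) = 4*(-0.3420) - (-4)*0.9397 = 2.39
v'_3 = v1*sin(theta) + v3*cos(theta) = 4*0.9397 + (-4)*(-0.3420) = 5.13
v' = 2.39*e1 - 1.00*e2 + 5.13*e3


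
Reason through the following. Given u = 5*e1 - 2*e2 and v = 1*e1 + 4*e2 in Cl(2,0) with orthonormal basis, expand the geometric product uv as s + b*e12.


Expand: (5*e1 - 2*e2)(1*e1 + 4*e2)
= 5*1*e1e1 + 5*4*e1e2 + (-2)*1*e2e1 + (-2)*4*e2e2
Using e1^2 = e2^2 = 1, e2e1 = -e1e2:
Scalar part s = 5*1 + (-2)*4 = 5 + (-8) = -3
Bivector part b = 5*4 - (-2)*1 = 20 - (-2) = 22
uv = -3 + 22*e12


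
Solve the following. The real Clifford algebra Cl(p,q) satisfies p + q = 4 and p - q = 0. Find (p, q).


We need p + q = 4 and p - q = 0.
Adding: 2p = 4 + 0 = 4, so p = 2.
Then q = 4 - 2 = 2.
(p, q) = (2, 2)


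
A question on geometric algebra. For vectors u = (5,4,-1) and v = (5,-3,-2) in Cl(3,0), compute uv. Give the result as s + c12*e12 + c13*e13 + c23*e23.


In Cl(3,0): e_i^2 = 1, e_ie_j = -e_je_i for i != j.
Scalar part = u . v = 5*5 + 4*(-3) + (-1)*(-2)
= 25 + (-12) + 2 = 15
e12 coeff = 5*(-3) - 4*5 = -15 - 20 = -35
e13 coeff = 5*(-2) - (-1)*5 = -10 - (-5) = -5
e23 coeff = 4*(-2) - (-1)*(-3) = -8 - 3 = -11
uv = 15 - 35*e12 - 5*e13 - 11*e23


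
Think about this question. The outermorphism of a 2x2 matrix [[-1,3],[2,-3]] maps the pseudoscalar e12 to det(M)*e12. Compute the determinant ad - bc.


The outermorphism of a linear map f sends e1^e2 to f(e1)^f(e2).
f(e1) = -1*e1 + 2*e2
f(e2) = 3*e1 - 3*e2
f(e1) ^ f(e2) = (-1*e1 + 2*e2) ^ (3*e1 - 3*e2)
= (-1)*(-3)*e12 + 2*3*e21
= (3 - 6)*e12
= -3*e12
Coefficient = -3


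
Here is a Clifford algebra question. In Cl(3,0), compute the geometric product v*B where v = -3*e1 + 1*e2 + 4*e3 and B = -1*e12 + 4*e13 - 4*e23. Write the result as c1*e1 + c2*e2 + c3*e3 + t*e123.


vB has grade-1 (vector) and grade-3 (trivector) parts: vB = (v _| B) + (v ^ B).
Vector part <vB>_1:
  e1: -v2*b12 - v3*b13 = -(1)*(-1) - (4)*(4) = -15
  e2: v1*b12 - v3*b23 = (-3)*(-1) - (4)*(-4) = 19
  e3: v1*b13 + v2*b23 = (-3)*(4) + (1)*(-4) = -16
Trivector part <vB>_3:
  e123: v1*b23 - v2*b13 + v3*b12 = (-3)*(-4) - (1)*(4) + (4)*(-1) = 4
vB = -15*e1 + 19*e2 - 16*e3 + 4*e123


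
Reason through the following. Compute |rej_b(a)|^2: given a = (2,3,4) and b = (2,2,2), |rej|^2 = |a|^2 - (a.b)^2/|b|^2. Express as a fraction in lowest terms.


|a|^2 = 2^2 + 3^2 + 4^2 = 29
|b|^2 = 2^2 + 2^2 + 2^2 = 12
a . b = 2*2 + 3*2 + 4*2 = 18
(a.b)^2 = 18^2 = 324
|rej|^2 = 29 - 324/12
= (348 - 324)/12
= 24/12
In lowest terms: 2/1


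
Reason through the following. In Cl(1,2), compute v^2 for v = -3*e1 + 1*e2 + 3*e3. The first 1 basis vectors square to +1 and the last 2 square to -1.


v^2 = sum of c_i^2 * e_i^2
Positive signature terms (e_i^2 = +1): (-3)^2 = 9
Negative signature terms (e_j^2 = -1): 1^2 + 3^2 = 10
v^2 = 9 - 10 = -1


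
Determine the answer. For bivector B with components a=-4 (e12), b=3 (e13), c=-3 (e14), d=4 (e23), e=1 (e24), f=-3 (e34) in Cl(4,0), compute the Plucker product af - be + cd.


Plucker relation: af - be + cd
a*f = (-4)*(-3) = 12
b*e = 3*1 = 3
c*d = (-3)*4 = -12
af - be + cd = 12 - 3 + (-12)
= -3


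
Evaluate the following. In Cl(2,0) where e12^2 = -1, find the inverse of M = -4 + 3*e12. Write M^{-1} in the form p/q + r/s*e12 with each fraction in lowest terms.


M = -4 + 3*e12, where e12^2 = -1.
Since M commutes with its reverse ~M = a - b*e12, M * ~M = a^2 - b^2*e12^2 = a^2 + b^2.
So M^{-1} = ~M / (a^2 + b^2) = (a - b*e12)/(a^2 + b^2).
a^2 + b^2 = 16 + 9 = 25
Scalar part = -4/25 = -4/25
Bivector coeff = -3/25 = -3/25
M^{-1} = -4/25 - 3/25*e12


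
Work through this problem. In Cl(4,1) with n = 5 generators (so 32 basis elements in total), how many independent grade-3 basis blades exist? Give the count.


Number of grade-k basis blades in Cl(p,q) with n = p + q is C(n, k).
n = 4 + 1 = 5
C(5, 3) = 5! / (3! * 2!)
= 120 / (6 * 2)
= 10


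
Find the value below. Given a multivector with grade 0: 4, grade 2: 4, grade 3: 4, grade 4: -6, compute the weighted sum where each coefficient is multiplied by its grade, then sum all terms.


Grade-weighted sum = sum of grade_k * coefficient_k
0*4 = 0
2*4 = 8
3*4 = 12
4*(-6) = -24
Total = 0 + 8 + 12 + (-24) = -4


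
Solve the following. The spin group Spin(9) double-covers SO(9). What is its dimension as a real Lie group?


Spin(n) double-covers SO(n); both have Lie algebra so(n) of dimension n(n-1)/2.
n = 9
n(n-1) = 9 * 8 = 72
dim Spin(9) = 72/2 = 36


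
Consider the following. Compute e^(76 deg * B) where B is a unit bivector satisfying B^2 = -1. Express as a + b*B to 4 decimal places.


For a unit bivector B with B^2 = -1, the exponential series gives
e^(theta*B) = cos(theta) + sin(theta)*B (the GA analogue of Euler's formula).
theta = 76 degrees = 1.32645 rad
cos(76 deg) = 0.2419
sin(76 deg) = 0.9703
exp(theta*B) = 0.2419 + 0.9703*B


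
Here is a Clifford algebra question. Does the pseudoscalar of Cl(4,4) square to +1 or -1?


The pseudoscalar I = e1...e_n (product of all n generators) of Cl(p,q) satisfies I^2 = (-1)^(q + n(n-1)/2).
p = 4, q = 4, n = p + q = 8
n(n-1)/2 = 8 * 7 / 2 = 28
Exponent = q + n(n-1)/2 = 4 + 28 = 32
I^2 = (-1)^32 = +1


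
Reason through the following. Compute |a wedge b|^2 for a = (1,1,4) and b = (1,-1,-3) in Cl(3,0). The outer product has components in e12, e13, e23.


a wedge b = (a1*b2 - a2*b1)*e12 + (a1*b3 - a3*b1)*e13 + (a2*b3 - a3*b2)*e23
e12 coeff: 1*(-1) - 1*1 = -1 - 1 = -2
e13 coeff: 1*(-3) - 4*1 = -3 - 4 = -7
e23 coeff: 1*(-3) - 4*(-1) = -3 - (-4) = 1
|a wedge b|^2 = (-2)^2 + (-7)^2 + 1^2
= 4 + 49 + 1
= 54


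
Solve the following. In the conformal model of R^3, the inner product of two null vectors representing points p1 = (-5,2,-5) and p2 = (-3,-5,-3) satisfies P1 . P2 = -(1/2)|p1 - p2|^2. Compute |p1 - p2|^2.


p1 - p2 = (-2, 7, -2)
|p1 - p2|^2 = (-2)^2 + 7^2 + (-2)^2
= 4 + 49 + 4
= 57


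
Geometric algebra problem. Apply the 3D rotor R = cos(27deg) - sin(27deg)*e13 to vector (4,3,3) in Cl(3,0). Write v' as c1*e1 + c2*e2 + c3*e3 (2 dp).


Rotor R = cos(27deg) - sin(27deg)*e13
Rotation angle theta = 2 * 27 = 54 degrees in the e13 plane (e1 -> e3).
The component perpendicular to the plane (e2) is invariant: v'_2 = v2 = 3.00
cos(54deg) = 0.5878, sin(54deg) = 0.8090
v'_1 = v1*cos(theta) - v3*sin(theta) = 4*0.5878 - 3*0.8090 = -0.08
v'_3 = v1*sin(theta) + v3*cos(theta) = 4*0.8090 + 3*0.5878 = 5.00
v' = -0.08*e1 + 3.00*e2 + 5.00*e3


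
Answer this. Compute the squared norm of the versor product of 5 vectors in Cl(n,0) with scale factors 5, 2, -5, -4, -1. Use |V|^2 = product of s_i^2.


Each vector v_i has |v_i|^2 = s_i^2
Squared scales: 5^2 = 25, 2^2 = 4, (-5)^2 = 25, (-4)^2 = 16, (-1)^2 = 1
|V|^2 = 25 * 4 * 25 * 16 * 1
= 40000


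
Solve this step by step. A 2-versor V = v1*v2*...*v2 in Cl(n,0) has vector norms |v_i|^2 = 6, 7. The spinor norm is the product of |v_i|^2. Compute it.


Spinor norm N(V) = |v1|^2 * |v2|^2 * ... * |v2|^2
= 6 * 7
Running product: 6, 42
N(V) = 42


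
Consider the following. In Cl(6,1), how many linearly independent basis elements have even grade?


Even subalgebra dimension = 2^(n-1)
n = 6 + 1 = 7
2^(7 - 1) = 2^6 = 64
Verification: sum of C(7,k) for even k = 1 + 21 + 35 + 7 = 64
Result = 64


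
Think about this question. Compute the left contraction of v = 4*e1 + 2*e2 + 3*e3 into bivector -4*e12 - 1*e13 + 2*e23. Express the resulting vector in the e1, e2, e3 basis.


Left contraction v _| B = <vB>_1 (grade-1 part of the geometric product vB).
Using e1_|e12 = e2, e2_|e12 = -e1, e1_|e13 = e3, e3_|e13 = -e1, e2_|e23 = e3, e3_|e23 = -e2:
e1 coeff: -v2*b12 - v3*b13 = -(2)*(-4) - (3)*(-1) = 11
e2 coeff: v1*b12 - v3*b23 = (4)*(-4) - (3)*(2) = -22
e3 coeff: v1*b13 + v2*b23 = (4)*(-1) + (2)*(2) = 0
v _| B = 11*e1 - 22*e2 + 0*e3


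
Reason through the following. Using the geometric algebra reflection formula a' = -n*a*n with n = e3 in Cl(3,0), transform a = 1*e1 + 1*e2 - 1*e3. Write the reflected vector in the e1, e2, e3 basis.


Reflection formula: a' = -n*a*n, with n = e3 (unit vector, n^2 = 1).
For reflection through hyperplane perp to e3:
The component along e3 flips sign, others stay.
a = (1, 1, -1)
a' = (1, 1, 1)
a' = 1*e1 + 1*e2 + 1*e3


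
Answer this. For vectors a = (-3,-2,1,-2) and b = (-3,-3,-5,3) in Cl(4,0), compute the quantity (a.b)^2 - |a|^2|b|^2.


a . b = (-3)*(-3) + (-2)*(-3) + 1*(-5) + (-2)*3
= 9 + 6 + (-5) + (-6) = 4
|a|^2 = (-3)^2 + (-2)^2 + 1^2 + (-2)^2 = 18
|b|^2 = (-3)^2 + (-3)^2 + (-5)^2 + 3^2 = 52
(a.b)^2 = 4^2 = 16
|a|^2 * |b|^2 = 18 * 52 = 936
Result = 16 - 936 = -920


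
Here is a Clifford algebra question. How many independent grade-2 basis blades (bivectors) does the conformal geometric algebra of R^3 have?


The conformal model of R^3 uses Cl(4,1) with m = 3 + 2 = 5 generators.
Number of grade-2 blades = C(m, 2) = C(5, 2)
= 5*4/2 = 10


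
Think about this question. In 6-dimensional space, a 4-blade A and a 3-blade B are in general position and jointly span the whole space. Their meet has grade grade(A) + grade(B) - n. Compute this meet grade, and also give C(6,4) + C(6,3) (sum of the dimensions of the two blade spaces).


Meet grade = grade(A) + grade(B) - n
= 4 + 3 - 6 = 1
C(6,4) = 15
C(6,3) = 20
dim_A + dim_B = 15 + 20 = 35


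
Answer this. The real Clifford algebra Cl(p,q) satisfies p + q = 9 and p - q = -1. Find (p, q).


We need p + q = 9 and p - q = -1.
Adding: 2p = 9 + (-1) = 8, so p = 4.
Then q = 9 - 4 = 5.
(p, q) = (4, 5)


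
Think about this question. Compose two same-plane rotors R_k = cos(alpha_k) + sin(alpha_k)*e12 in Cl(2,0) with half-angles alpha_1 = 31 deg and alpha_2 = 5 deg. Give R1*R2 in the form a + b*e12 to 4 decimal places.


Same-plane rotors commute and their half-angles add:
R1*R2 = cos(a1 + a2) + sin(a1 + a2)*e12.
a1 + a2 = 31 + 5 = 36 deg
cos(36 deg) = 0.8090
sin(36 deg) = 0.5878
R1*R2 = 0.8090 + 0.5878*e12


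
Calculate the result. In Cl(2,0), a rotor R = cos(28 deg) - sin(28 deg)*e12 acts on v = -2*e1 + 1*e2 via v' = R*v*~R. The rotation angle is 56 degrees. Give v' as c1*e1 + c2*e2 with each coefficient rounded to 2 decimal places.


Rotor R = cos(28deg) - sin(28deg)*e12
Rotation angle theta = 2 * 28 = 56 degrees
v' = R*v*~R rotates v by theta.
cos(56deg) = 0.5592, sin(56deg) = 0.8290
v'_1 = -2*cos(56deg) - 1*sin(56deg)
= -2*0.5592 - 1*0.8290
= -1.95
v'_2 = -2*sin(56deg) + 1*cos(56deg)
= -2*0.8290 + 1*0.5592
= -1.10
v' = -1.95*e1 - 1.10*e2


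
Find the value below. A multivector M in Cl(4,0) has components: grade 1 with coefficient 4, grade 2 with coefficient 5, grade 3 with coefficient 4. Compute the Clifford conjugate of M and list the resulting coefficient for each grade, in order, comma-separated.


Clifford conjugate sign for grade k: (-1)^(k(k+1)/2)
Grade 1: (-1)^(1*2/2) = (-1)^1 = -1, coeff 4 -> -4
Grade 2: (-1)^(2*3/2) = (-1)^3 = -1, coeff 5 -> -5
Grade 3: (-1)^(3*4/2) = (-1)^6 = 1, coeff 4 -> 4
Conjugated coefficients: -4, -5, 4


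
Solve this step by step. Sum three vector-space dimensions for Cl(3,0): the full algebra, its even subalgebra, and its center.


n = 3 + 0 = 3
Total dim = 2^3 = 8
Even subalgebra dim = 2^2 = 4
n is odd, so center dim = 2
Sum = 8 + 4 + 2 = 14


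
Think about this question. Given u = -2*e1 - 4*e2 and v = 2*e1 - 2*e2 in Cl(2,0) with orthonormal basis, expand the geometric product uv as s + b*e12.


Expand: (-2*e1 - 4*e2)(2*e1 - 2*e2)
= (-2)*2*e1e1 + (-2)*(-2)*e1e2 + (-4)*2*e2e1 + (-4)*(-2)*e2e2
Using e1^2 = e2^2 = 1, e2e1 = -e1e2:
Scalar part s = (-2)*2 + (-4)*(-2) = -4 + 8 = 4
Bivector part b = (-2)*(-2) - (-4)*2 = 4 - (-8) = 12
uv = 4 + 12*e12


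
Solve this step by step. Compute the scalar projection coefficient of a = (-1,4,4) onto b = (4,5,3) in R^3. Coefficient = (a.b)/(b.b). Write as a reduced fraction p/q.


Projection coefficient = (a . b) / (b . b)
a . b = (-1)*4 + 4*5 + 4*3
= -4 + 20 + 12 = 28
b . b = 4^2 + 5^2 + 3^2
= 16 + 25 + 9 = 50
Coefficient = 28/50
In lowest terms: 14/25


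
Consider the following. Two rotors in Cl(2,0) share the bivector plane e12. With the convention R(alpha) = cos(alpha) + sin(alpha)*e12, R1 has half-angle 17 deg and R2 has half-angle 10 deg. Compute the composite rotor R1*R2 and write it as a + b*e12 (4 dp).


Same-plane rotors commute and their half-angles add:
R1*R2 = cos(a1 + a2) + sin(a1 + a2)*e12.
a1 + a2 = 17 + 10 = 27 deg
cos(27 deg) = 0.8910
sin(27 deg) = 0.4540
R1*R2 = 0.8910 + 0.4540*e12


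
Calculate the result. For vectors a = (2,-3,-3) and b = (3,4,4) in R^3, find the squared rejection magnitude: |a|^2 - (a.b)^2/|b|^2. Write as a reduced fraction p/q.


|a|^2 = 2^2 + (-3)^2 + (-3)^2 = 22
|b|^2 = 3^2 + 4^2 + 4^2 = 41
a . b = 2*3 + (-3)*4 + (-3)*4 = -18
(a.b)^2 = (-18)^2 = 324
|rej|^2 = 22 - 324/41
= (902 - 324)/41
= 578/41
In lowest terms: 578/41


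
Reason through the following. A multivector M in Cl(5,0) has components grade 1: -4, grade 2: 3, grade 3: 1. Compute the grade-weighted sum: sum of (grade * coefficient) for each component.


Grade-weighted sum = sum of grade_k * coefficient_k
1*(-4) = -4
2*3 = 6
3*1 = 3
Total = -4 + 6 + 3 = 5


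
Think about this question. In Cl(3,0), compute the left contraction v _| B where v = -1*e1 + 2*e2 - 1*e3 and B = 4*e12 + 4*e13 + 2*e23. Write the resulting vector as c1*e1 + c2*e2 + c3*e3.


Left contraction v _| B = <vB>_1 (grade-1 part of the geometric product vB).
Using e1_|e12 = e2, e2_|e12 = -e1, e1_|e13 = e3, e3_|e13 = -e1, e2_|e23 = e3, e3_|e23 = -e2:
e1 coeff: -v2*b12 - v3*b13 = -(2)*(4) - (-1)*(4) = -4
e2 coeff: v1*b12 - v3*b23 = (-1)*(4) - (-1)*(2) = -2
e3 coeff: v1*b13 + v2*b23 = (-1)*(4) + (2)*(2) = 0
v _| B = -4*e1 - 2*e2 + 0*e3


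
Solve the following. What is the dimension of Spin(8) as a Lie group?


Spin(n) double-covers SO(n); both have Lie algebra so(n) of dimension n(n-1)/2.
n = 8
n(n-1) = 8 * 7 = 56
dim Spin(8) = 56/2 = 28


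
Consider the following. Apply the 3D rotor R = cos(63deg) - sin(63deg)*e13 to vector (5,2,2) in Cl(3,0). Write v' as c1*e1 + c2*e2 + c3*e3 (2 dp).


Rotor R = cos(63deg) - sin(63deg)*e13
Rotation angle theta = 2 * 63 = 126 degrees in the e13 plane (e1 -> e3).
The component perpendicular to the plane (e2) is invariant: v'_2 = v2 = 2.00
cos(126deg) = -0.5878, sin(126deg) = 0.8090
v'_1 = v1*cos(theta) - v3*sin(theta) = 5*(-0.5878) - 2*0.8090 = -4.56
v'_3 = v1*sin(theta) + v3*cos(theta) = 5*0.8090 + 2*(-0.5878) = 2.87
v' = -4.56*e1 + 2.00*e2 + 2.87*e3


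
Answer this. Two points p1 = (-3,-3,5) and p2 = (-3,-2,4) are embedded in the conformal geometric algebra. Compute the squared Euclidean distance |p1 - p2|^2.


p1 - p2 = (0, -1, 1)
|p1 - p2|^2 = 0^2 + (-1)^2 + 1^2
= 0 + 1 + 1
= 2


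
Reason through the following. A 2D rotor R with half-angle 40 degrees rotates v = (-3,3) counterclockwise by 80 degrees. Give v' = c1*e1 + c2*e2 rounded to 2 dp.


Rotor R = cos(40deg) - sin(40deg)*e12
Rotation angle theta = 2 * 40 = 80 degrees
v' = R*v*~R rotates v by theta.
cos(80deg) = 0.1736, sin(80deg) = 0.9848
v'_1 = -3*cos(80deg) - 3*sin(80deg)
= -3*0.1736 - 3*0.9848
= -3.48
v'_2 = -3*sin(80deg) + 3*cos(80deg)
= -3*0.9848 + 3*0.1736
= -2.43
v' = -3.48*e1 - 2.43*e2


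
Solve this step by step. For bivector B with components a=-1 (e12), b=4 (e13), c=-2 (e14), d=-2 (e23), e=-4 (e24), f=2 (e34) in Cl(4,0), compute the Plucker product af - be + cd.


Plucker relation: af - be + cd
a*f = (-1)*2 = -2
b*e = 4*(-4) = -16
c*d = (-2)*(-2) = 4
af - be + cd = -2 - (-16) + 4
= 18


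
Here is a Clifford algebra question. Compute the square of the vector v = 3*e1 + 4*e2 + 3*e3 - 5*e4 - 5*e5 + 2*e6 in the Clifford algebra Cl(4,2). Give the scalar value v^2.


v^2 = sum of c_i^2 * e_i^2
Positive signature terms (e_i^2 = +1): 3^2 + 4^2 + 3^2 + (-5)^2 = 59
Negative signature terms (e_j^2 = -1): (-5)^2 + 2^2 = 29
v^2 = 59 - 29 = 30


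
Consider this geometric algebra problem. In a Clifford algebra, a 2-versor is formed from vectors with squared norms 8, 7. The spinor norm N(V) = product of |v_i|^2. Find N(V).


Spinor norm N(V) = |v1|^2 * |v2|^2 * ... * |v2|^2
= 8 * 7
Running product: 8, 56
N(V) = 56


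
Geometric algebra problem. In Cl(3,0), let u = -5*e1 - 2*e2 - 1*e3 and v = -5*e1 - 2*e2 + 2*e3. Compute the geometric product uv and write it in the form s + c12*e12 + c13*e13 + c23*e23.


In Cl(3,0): e_i^2 = 1, e_ie_j = -e_je_i for i != j.
Scalar part = u . v = (-5)*(-5) + (-2)*(-2) + (-1)*2
= 25 + 4 + (-2) = 27
e12 coeff = (-5)*(-2) - (-2)*(-5) = 10 - 10 = 0
e13 coeff = (-5)*2 - (-1)*(-5) = -10 - 5 = -15
e23 coeff = (-2)*2 - (-1)*(-2) = -4 - 2 = -6
uv = 27 + 0*e12 - 15*e13 - 6*e23


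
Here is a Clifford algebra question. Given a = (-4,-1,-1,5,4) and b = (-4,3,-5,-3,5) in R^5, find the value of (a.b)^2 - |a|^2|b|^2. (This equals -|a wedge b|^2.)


a . b = (-4)*(-4) + (-1)*3 + (-1)*(-5) + 5*(-3) + 4*5
= 16 + (-3) + 5 + (-15) + 20 = 23
|a|^2 = (-4)^2 + (-1)^2 + (-1)^2 + 5^2 + 4^2 = 59
|b|^2 = (-4)^2 + 3^2 + (-5)^2 + (-3)^2 + 5^2 = 84
(a.b)^2 = 23^2 = 529
|a|^2 * |b|^2 = 59 * 84 = 4956
Result = 529 - 4956 = -4427


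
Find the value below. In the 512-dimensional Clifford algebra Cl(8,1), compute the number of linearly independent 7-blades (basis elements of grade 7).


Number of grade-k basis blades in Cl(p,q) with n = p + q is C(n, k).
n = 8 + 1 = 9
C(9, 7) = 9! / (7! * 2!)
= 362880 / (5040 * 2)
= 36


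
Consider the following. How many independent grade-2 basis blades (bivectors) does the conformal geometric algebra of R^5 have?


The conformal model of R^5 uses Cl(6,1) with m = 5 + 2 = 7 generators.
Number of grade-2 blades = C(m, 2) = C(7, 2)
= 7*6/2 = 21


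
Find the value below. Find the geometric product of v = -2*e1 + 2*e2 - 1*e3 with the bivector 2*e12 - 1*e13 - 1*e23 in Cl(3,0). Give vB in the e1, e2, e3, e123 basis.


vB has grade-1 (vector) and grade-3 (trivector) parts: vB = (v _| B) + (v ^ B).
Vector part <vB>_1:
  e1: -v2*b12 - v3*b13 = -(2)*(2) - (-1)*(-1) = -5
  e2: v1*b12 - v3*b23 = (-2)*(2) - (-1)*(-1) = -5
  e3: v1*b13 + v2*b23 = (-2)*(-1) + (2)*(-1) = 0
Trivector part <vB>_3:
  e123: v1*b23 - v2*b13 + v3*b12 = (-2)*(-1) - (2)*(-1) + (-1)*(2) = 2
vB = -5*e1 - 5*e2 + 0*e3 + 2*e123


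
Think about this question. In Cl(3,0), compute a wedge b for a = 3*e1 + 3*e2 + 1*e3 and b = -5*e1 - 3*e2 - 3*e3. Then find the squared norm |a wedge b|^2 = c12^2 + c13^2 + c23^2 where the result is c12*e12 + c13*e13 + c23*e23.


a wedge b = (a1*b2 - a2*b1)*e12 + (a1*b3 - a3*b1)*e13 + (a2*b3 - a3*b2)*e23
e12 coeff: 3*(-3) - 3*(-5) = -9 - (-15) = 6
e13 coeff: 3*(-3) - 1*(-5) = -9 - (-5) = -4
e23 coeff: 3*(-3) - 1*(-3) = -9 - (-3) = -6
|a wedge b|^2 = 6^2 + (-4)^2 + (-6)^2
= 36 + 16 + 36
= 88


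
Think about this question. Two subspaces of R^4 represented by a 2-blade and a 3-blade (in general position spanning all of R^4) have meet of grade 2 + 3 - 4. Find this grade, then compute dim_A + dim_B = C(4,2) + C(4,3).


Meet grade = grade(A) + grade(B) - n
= 2 + 3 - 4 = 1
C(4,2) = 6
C(4,3) = 4
dim_A + dim_B = 6 + 4 = 10


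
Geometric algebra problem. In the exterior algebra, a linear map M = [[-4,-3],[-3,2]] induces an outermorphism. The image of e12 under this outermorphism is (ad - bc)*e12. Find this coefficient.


The outermorphism of a linear map f sends e1^e2 to f(e1)^f(e2).
f(e1) = -4*e1 - 3*e2
f(e2) = -3*e1 + 2*e2
f(e1) ^ f(e2) = (-4*e1 - 3*e2) ^ (-3*e1 + 2*e2)
= (-4)*2*e12 + (-3)*(-3)*e21
= (-8 - 9)*e12
= -17*e12
Coefficient = -17
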